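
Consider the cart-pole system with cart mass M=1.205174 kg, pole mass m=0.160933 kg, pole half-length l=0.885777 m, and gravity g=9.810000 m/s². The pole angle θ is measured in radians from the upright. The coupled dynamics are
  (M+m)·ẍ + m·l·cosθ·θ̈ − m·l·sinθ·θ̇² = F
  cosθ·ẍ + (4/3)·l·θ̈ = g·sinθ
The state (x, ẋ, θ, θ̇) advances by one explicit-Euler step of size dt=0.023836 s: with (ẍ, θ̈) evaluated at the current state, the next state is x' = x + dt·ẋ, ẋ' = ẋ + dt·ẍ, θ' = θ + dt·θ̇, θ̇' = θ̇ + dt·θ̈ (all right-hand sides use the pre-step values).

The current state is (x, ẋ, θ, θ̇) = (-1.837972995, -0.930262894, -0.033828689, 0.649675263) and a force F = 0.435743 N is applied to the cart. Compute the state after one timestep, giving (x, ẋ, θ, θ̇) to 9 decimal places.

sinθ=-0.033822237, cosθ=0.999427864
temp = (F + m·l·θ̇²·sinθ)/(M+m) = (0.435743 + -0.002035000)/1.366107 = 0.317477328
θ̈ = (g·sinθ − cosθ·temp)/(l·(4/3 − m·cos²θ/(M+m))) = -0.602792987
ẍ = temp − m·l·θ̈·cosθ/(M+m) = 0.380341678
Euler: x'=-1.837972995+0.023836·-0.930262894=-1.860146741, ẋ'=-0.930262894+0.023836·0.380341678=-0.921197070
       θ'=-0.033828689+0.023836·0.649675263=-0.018343029, θ̇'=0.649675263+0.023836·-0.602792987=0.635307089

(-1.860146741, -0.921197070, -0.018343029, 0.635307089)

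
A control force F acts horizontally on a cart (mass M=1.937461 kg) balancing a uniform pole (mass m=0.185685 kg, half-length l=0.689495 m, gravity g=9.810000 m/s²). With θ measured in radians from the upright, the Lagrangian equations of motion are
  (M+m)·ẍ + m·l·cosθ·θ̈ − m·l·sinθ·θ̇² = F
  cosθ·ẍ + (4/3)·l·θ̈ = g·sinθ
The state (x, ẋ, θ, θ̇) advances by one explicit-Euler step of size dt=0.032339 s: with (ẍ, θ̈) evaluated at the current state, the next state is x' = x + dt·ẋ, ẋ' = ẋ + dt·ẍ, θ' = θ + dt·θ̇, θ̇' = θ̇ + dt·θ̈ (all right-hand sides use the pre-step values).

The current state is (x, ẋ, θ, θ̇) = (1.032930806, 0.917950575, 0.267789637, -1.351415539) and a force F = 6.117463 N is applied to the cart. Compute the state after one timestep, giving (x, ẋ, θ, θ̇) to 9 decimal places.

(1.062616410, 1.012531609, 0.224086210, -1.359319851)

sinθ=0.264600503, cosθ=0.964358115
temp = (F + m·l·θ̇²·sinθ)/(M+m) = (6.117463 + 0.061869474)/2.123146 = 2.910460456
θ̈ = (g·sinθ − cosθ·temp)/(l·(4/3 − m·cos²θ/(M+m))) = -0.244420426
ẍ = temp − m·l·θ̈·cosθ/(M+m) = 2.924674050
Euler: x'=1.032930806+0.032339·0.917950575=1.062616410, ẋ'=0.917950575+0.032339·2.924674050=1.012531609
       θ'=0.267789637+0.032339·-1.351415539=0.224086210, θ̇'=-1.351415539+0.032339·-0.244420426=-1.359319851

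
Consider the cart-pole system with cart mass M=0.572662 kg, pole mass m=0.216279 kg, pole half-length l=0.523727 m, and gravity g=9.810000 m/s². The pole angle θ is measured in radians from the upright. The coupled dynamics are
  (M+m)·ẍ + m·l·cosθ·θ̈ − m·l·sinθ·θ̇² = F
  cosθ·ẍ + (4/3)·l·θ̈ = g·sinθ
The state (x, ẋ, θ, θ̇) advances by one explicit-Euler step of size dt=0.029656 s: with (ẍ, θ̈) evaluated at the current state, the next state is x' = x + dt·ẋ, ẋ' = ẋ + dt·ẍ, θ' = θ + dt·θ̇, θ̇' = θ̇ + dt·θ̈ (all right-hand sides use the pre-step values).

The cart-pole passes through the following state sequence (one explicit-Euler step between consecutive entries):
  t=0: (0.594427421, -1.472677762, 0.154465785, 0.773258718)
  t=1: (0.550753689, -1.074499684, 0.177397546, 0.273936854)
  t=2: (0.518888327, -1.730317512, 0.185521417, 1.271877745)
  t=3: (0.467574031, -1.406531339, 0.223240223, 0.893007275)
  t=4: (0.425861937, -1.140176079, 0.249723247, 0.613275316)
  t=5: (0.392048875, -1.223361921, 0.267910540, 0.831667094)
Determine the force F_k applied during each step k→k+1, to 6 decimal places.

F_0 = 8.697890 N
F_1 = -13.696457 N
F_2 = 7.157646 N
F_3 = 6.023949 N
F_4 = -1.415255 N

step 0→1:
  ẍ = (ẋ'−ẋ)/dt = (-1.074499684−-1.472677762)/0.029656 = 13.426561
  θ̈ = (θ̇'−θ̇)/dt = (0.273936854−0.773258718)/0.029656 = -16.837128
  sinθ=0.153852, cosθ=0.988094
  F = (M+m)·ẍ + m·l·cosθ·θ̈ − m·l·sinθ·θ̇² = 10.592764 + -1.884454 − 0.010420 = 8.697890
step 1→2:
  ẍ = (ẋ'−ẋ)/dt = (-1.730317512−-1.074499684)/0.029656 = -22.114170
  θ̈ = (θ̇'−θ̇)/dt = (1.271877745−0.273936854)/0.029656 = 33.650556
  sinθ=0.176469, cosθ=0.984306
  F = (M+m)·ẍ + m·l·cosθ·θ̈ − m·l·sinθ·θ̇² = -17.446775 + 3.751818 − 0.001500 = -13.696457
step 2→3:
  ẍ = (ẋ'−ẋ)/dt = (-1.406531339−-1.730317512)/0.029656 = 10.918066
  θ̈ = (θ̇'−θ̇)/dt = (0.893007275−1.271877745)/0.029656 = -12.775508
  sinθ=0.184459, cosθ=0.982840
  F = (M+m)·ẍ + m·l·cosθ·θ̈ − m·l·sinθ·θ̇² = 8.613710 + -1.422265 − 0.033799 = 7.157646
step 3→4:
  ẍ = (ẋ'−ẋ)/dt = (-1.140176079−-1.406531339)/0.029656 = 8.981497
  θ̈ = (θ̇'−θ̇)/dt = (0.613275316−0.893007275)/0.029656 = -9.432559
  sinθ=0.221391, cosθ=0.975185
  F = (M+m)·ẍ + m·l·cosθ·θ̈ − m·l·sinθ·θ̇² = 7.085871 + -1.041924 − 0.019998 = 6.023949
step 4→5:
  ẍ = (ẋ'−ẋ)/dt = (-1.223361921−-1.140176079)/0.029656 = -2.805026
  θ̈ = (θ̇'−θ̇)/dt = (0.831667094−0.613275316)/0.029656 = 7.364168
  sinθ=0.247136, cosθ=0.968981
  F = (M+m)·ẍ + m·l·cosθ·θ̈ − m·l·sinθ·θ̇² = -2.213000 + 0.808273 − 0.010528 = -1.415255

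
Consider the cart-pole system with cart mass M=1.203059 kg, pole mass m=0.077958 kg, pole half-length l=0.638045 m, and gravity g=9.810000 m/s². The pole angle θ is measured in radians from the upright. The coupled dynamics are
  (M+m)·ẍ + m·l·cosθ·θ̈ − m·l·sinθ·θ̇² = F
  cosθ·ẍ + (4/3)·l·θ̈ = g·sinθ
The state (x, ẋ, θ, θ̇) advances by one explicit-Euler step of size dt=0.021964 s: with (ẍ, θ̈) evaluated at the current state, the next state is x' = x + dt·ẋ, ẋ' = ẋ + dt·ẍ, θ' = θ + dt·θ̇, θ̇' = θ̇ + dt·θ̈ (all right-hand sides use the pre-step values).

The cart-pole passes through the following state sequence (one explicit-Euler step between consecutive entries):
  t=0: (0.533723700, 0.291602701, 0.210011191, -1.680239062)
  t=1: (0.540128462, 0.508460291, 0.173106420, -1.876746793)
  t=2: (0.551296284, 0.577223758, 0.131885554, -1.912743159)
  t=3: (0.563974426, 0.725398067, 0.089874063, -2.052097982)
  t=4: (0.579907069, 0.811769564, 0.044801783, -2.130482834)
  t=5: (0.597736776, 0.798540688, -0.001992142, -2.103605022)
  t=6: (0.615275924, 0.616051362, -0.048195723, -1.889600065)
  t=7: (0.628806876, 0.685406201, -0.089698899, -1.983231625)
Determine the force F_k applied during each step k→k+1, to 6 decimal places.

step 0→1:
  ẍ = (ẋ'−ẋ)/dt = (0.508460291−0.291602701)/0.021964 = 9.873320
  θ̈ = (θ̇'−θ̇)/dt = (-1.876746793−-1.680239062)/0.021964 = -8.946810
  sinθ=0.208471, cosθ=0.978029
  F = (M+m)·ẍ + m·l·cosθ·θ̈ − m·l·sinθ·θ̇² = 12.647890 + -0.435243 − 0.029275 = 12.183372
step 1→2:
  ẍ = (ẋ'−ẋ)/dt = (0.577223758−0.508460291)/0.021964 = 3.130735
  θ̈ = (θ̇'−θ̇)/dt = (-1.912743159−-1.876746793)/0.021964 = -1.638880
  sinθ=0.172243, cosθ=0.985054
  F = (M+m)·ẍ + m·l·cosθ·θ̈ − m·l·sinθ·θ̇² = 4.010525 + -0.080301 − 0.030176 = 3.900048
step 2→3:
  ẍ = (ẋ'−ẋ)/dt = (0.725398067−0.577223758)/0.021964 = 6.746235
  θ̈ = (θ̇'−θ̇)/dt = (-2.052097982−-1.912743159)/0.021964 = -6.344692
  sinθ=0.131504, cosθ=0.991316
  F = (M+m)·ẍ + m·l·cosθ·θ̈ − m·l·sinθ·θ̇² = 8.642042 + -0.312849 − 0.023931 = 8.305262
step 3→4:
  ẍ = (ẋ'−ẋ)/dt = (0.811769564−0.725398067)/0.021964 = 3.932412
  θ̈ = (θ̇'−θ̇)/dt = (-2.130482834−-2.052097982)/0.021964 = -3.568788
  sinθ=0.089753, cosθ=0.995964
  F = (M+m)·ẍ + m·l·cosθ·θ̈ − m·l·sinθ·θ̇² = 5.037487 + -0.176798 − 0.018800 = 4.841889
step 4→5:
  ẍ = (ẋ'−ẋ)/dt = (0.798540688−0.811769564)/0.021964 = -0.602298
  θ̈ = (θ̇'−θ̇)/dt = (-2.103605022−-2.130482834)/0.021964 = 1.223721
  sinθ=0.044787, cosθ=0.998997
  F = (M+m)·ẍ + m·l·cosθ·θ̈ − m·l·sinθ·θ̇² = -0.771554 + 0.060808 − 0.010112 = -0.720858
step 5→6:
  ẍ = (ẋ'−ẋ)/dt = (0.616051362−0.798540688)/0.021964 = -8.308565
  θ̈ = (θ̇'−θ̇)/dt = (-1.889600065−-2.103605022)/0.021964 = 9.743442
  sinθ=-0.001992, cosθ=0.999998
  F = (M+m)·ẍ + m·l·cosθ·θ̈ − m·l·sinθ·θ̇² = -10.643413 + 0.484645 − -0.000438 = -10.158330
step 6→7:
  ẍ = (ẋ'−ẋ)/dt = (0.685406201−0.616051362)/0.021964 = 3.157660
  θ̈ = (θ̇'−θ̇)/dt = (-1.983231625−-1.889600065)/0.021964 = -4.262956
  sinθ=-0.048177, cosθ=0.998839
  F = (M+m)·ẍ + m·l·cosθ·θ̈ − m·l·sinθ·θ̇² = 4.045016 + -0.211796 − -0.008556 = 3.841776

F_0 = 12.183372 N
F_1 = 3.900048 N
F_2 = 8.305262 N
F_3 = 4.841889 N
F_4 = -0.720858 N
F_5 = -10.158330 N
F_6 = 3.841776 N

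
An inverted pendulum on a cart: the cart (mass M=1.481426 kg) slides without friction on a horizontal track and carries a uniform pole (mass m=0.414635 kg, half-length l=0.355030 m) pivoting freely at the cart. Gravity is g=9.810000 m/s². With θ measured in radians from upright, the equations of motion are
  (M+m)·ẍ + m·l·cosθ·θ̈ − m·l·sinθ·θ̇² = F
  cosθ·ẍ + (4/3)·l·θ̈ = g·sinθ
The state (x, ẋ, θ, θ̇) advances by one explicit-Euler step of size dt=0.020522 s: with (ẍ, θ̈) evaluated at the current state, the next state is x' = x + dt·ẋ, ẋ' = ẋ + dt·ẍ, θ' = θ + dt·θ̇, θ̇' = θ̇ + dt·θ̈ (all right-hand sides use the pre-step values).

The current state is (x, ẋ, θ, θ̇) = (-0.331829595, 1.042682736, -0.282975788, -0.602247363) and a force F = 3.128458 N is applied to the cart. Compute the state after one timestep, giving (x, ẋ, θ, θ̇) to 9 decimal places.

(-0.310431660, 1.092816401, -0.295335108, -0.822689533)

sinθ=-0.279214318, cosθ=0.960228808
temp = (F + m·l·θ̇²·sinθ)/(M+m) = (3.128458 + -0.014907970)/1.896061 = 1.642114906
θ̈ = (g·sinθ − cosθ·temp)/(l·(4/3 − m·cos²θ/(M+m))) = -10.741748853
ẍ = temp − m·l·θ̈·cosθ/(M+m) = 2.442922958
Euler: x'=-0.331829595+0.020522·1.042682736=-0.310431660, ẋ'=1.042682736+0.020522·2.442922958=1.092816401
       θ'=-0.282975788+0.020522·-0.602247363=-0.295335108, θ̇'=-0.602247363+0.020522·-10.741748853=-0.822689533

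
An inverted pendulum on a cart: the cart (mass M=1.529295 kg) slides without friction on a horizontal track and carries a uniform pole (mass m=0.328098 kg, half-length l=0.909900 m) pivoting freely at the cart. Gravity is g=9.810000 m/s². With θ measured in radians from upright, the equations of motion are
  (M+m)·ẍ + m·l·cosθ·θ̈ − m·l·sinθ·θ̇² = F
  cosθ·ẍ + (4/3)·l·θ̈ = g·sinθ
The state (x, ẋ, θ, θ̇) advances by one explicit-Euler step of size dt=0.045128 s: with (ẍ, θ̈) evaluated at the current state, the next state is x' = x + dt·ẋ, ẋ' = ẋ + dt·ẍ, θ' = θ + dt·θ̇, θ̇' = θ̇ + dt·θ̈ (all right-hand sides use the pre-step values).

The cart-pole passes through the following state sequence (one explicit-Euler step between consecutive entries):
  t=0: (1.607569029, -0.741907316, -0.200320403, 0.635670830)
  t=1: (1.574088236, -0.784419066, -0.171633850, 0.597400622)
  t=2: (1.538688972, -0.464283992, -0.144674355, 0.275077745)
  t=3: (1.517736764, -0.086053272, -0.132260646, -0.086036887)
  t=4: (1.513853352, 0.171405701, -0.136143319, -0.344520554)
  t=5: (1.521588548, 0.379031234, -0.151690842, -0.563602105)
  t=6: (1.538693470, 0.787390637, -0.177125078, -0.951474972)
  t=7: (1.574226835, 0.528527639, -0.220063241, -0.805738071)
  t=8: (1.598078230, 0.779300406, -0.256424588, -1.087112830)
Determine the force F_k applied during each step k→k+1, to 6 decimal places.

step 0→1:
  ẍ = (ẋ'−ẋ)/dt = (-0.784419066−-0.741907316)/0.045128 = -0.942026
  θ̈ = (θ̇'−θ̇)/dt = (0.597400622−0.635670830)/0.045128 = -0.848037
  sinθ=-0.198983, cosθ=0.980003
  F = (M+m)·ẍ + m·l·cosθ·θ̈ − m·l·sinθ·θ̇² = -1.749713 + -0.248107 − -0.024004 = -1.973816
step 1→2:
  ẍ = (ẋ'−ẋ)/dt = (-0.464283992−-0.784419066)/0.045128 = 7.093934
  θ̈ = (θ̇'−θ̇)/dt = (0.275077745−0.597400622)/0.045128 = -7.142414
  sinθ=-0.170792, cosθ=0.985307
  F = (M+m)·ẍ + m·l·cosθ·θ̈ − m·l·sinθ·θ̇² = 13.176224 + -2.100941 − -0.018197 = 11.093480
step 2→3:
  ẍ = (ẋ'−ẋ)/dt = (-0.086053272−-0.464283992)/0.045128 = 8.381287
  θ̈ = (θ̇'−θ̇)/dt = (-0.086036887−0.275077745)/0.045128 = -8.002008
  sinθ=-0.144170, cosθ=0.989553
  F = (M+m)·ẍ + m·l·cosθ·θ̈ − m·l·sinθ·θ̇² = 15.567344 + -2.363934 − -0.003257 = 13.206667
step 3→4:
  ẍ = (ẋ'−ẋ)/dt = (0.171405701−-0.086053272)/0.045128 = 5.705083
  θ̈ = (θ̇'−θ̇)/dt = (-0.344520554−-0.086036887)/0.045128 = -5.727789
  sinθ=-0.131875, cosθ=0.991266
  F = (M+m)·ẍ + m·l·cosθ·θ̈ − m·l·sinθ·θ̇² = 10.596581 + -1.695019 − -0.000291 = 8.901853
step 4→5:
  ẍ = (ẋ'−ẋ)/dt = (0.379031234−0.171405701)/0.045128 = 4.600814
  θ̈ = (θ̇'−θ̇)/dt = (-0.563602105−-0.344520554)/0.045128 = -4.854670
  sinθ=-0.135723, cosθ=0.990747
  F = (M+m)·ẍ + m·l·cosθ·θ̈ − m·l·sinθ·θ̇² = 8.545520 + -1.435885 − -0.004809 = 7.114444
step 5→6:
  ẍ = (ẋ'−ẋ)/dt = (0.787390637−0.379031234)/0.045128 = 9.048914
  θ̈ = (θ̇'−θ̇)/dt = (-0.951474972−-0.563602105)/0.045128 = -8.594949
  sinθ=-0.151110, cosθ=0.988517
  F = (M+m)·ẍ + m·l·cosθ·θ̈ − m·l·sinθ·θ̇² = 16.807390 + -2.536441 − -0.014330 = 14.285279
step 6→7:
  ẍ = (ẋ'−ẋ)/dt = (0.528527639−0.787390637)/0.045128 = -5.736195
  θ̈ = (θ̇'−θ̇)/dt = (-0.805738071−-0.951474972)/0.045128 = 3.229412
  sinθ=-0.176200, cosθ=0.984354
  F = (M+m)·ẍ + m·l·cosθ·θ̈ − m·l·sinθ·θ̇² = -10.654368 + 0.949013 − -0.047621 = -9.657734
step 7→8:
  ẍ = (ẋ'−ẋ)/dt = (0.779300406−0.528527639)/0.045128 = 5.556922
  θ̈ = (θ̇'−θ̇)/dt = (-1.087112830−-0.805738071)/0.045128 = -6.235037
  sinθ=-0.218291, cosθ=0.975884
  F = (M+m)·ẍ + m·l·cosθ·θ̈ − m·l·sinθ·θ̇² = 10.321388 + -1.816496 − -0.042308 = 8.547200

F_0 = -1.973816 N
F_1 = 11.093480 N
F_2 = 13.206667 N
F_3 = 8.901853 N
F_4 = 7.114444 N
F_5 = 14.285279 N
F_6 = -9.657734 N
F_7 = 8.547200 N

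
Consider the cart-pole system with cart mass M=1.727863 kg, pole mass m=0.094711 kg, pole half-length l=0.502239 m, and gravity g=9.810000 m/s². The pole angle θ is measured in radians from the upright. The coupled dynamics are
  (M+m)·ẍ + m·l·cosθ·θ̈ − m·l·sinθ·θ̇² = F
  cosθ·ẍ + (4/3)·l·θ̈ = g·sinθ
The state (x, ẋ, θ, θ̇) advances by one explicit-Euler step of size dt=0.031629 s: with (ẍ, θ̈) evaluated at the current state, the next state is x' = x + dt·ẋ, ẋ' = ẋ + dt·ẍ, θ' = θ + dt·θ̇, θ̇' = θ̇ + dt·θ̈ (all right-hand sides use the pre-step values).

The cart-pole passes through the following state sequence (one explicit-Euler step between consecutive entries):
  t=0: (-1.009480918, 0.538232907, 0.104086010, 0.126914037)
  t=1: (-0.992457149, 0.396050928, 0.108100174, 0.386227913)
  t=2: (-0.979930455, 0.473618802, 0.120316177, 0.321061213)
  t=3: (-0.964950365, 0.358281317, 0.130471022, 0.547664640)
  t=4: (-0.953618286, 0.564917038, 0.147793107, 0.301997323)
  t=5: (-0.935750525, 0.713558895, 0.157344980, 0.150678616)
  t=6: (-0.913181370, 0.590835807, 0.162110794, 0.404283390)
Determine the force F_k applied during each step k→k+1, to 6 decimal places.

F_0 = -7.805227 N
F_1 = 4.371534 N
F_2 = -6.308409 N
F_3 = 11.538895 N
F_4 = 8.339536 N
F_5 = -6.695214 N

step 0→1:
  ẍ = (ẋ'−ẋ)/dt = (0.396050928−0.538232907)/0.031629 = -4.495304
  θ̈ = (θ̇'−θ̇)/dt = (0.386227913−0.126914037)/0.031629 = 8.198611
  sinθ=0.103898, cosθ=0.994588
  F = (M+m)·ẍ + m·l·cosθ·θ̈ − m·l·sinθ·θ̇² = -8.193025 + 0.387877 − 0.000080 = -7.805227
step 1→2:
  ẍ = (ẋ'−ẋ)/dt = (0.473618802−0.396050928)/0.031629 = 2.452429
  θ̈ = (θ̇'−θ̇)/dt = (0.321061213−0.386227913)/0.031629 = -2.060347
  sinθ=0.107890, cosθ=0.994163
  F = (M+m)·ẍ + m·l·cosθ·θ̈ − m·l·sinθ·θ̇² = 4.469733 + -0.097434 − 0.000766 = 4.371534
step 2→3:
  ẍ = (ẋ'−ẋ)/dt = (0.358281317−0.473618802)/0.031629 = -3.646574
  θ̈ = (θ̇'−θ̇)/dt = (0.547664640−0.321061213)/0.031629 = 7.164420
  sinθ=0.120026, cosθ=0.992771
  F = (M+m)·ẍ + m·l·cosθ·θ̈ − m·l·sinθ·θ̇² = -6.646151 + 0.338330 − 0.000589 = -6.308409
step 3→4:
  ẍ = (ẋ'−ẋ)/dt = (0.564917038−0.358281317)/0.031629 = 6.533110
  θ̈ = (θ̇'−θ̇)/dt = (0.301997323−0.547664640)/0.031629 = -7.767154
  sinθ=0.130101, cosθ=0.991501
  F = (M+m)·ẍ + m·l·cosθ·θ̈ − m·l·sinθ·θ̇² = 11.907076 + -0.366324 − 0.001856 = 11.538895
step 4→5:
  ẍ = (ẋ'−ẋ)/dt = (0.713558895−0.564917038)/0.031629 = 4.699543
  θ̈ = (θ̇'−θ̇)/dt = (0.150678616−0.301997323)/0.031629 = -4.784176
  sinθ=0.147256, cosθ=0.989098
  F = (M+m)·ẍ + m·l·cosθ·θ̈ − m·l·sinθ·θ̇² = 8.565266 + -0.225091 − 0.000639 = 8.339536
step 5→6:
  ẍ = (ẋ'−ẋ)/dt = (0.590835807−0.713558895)/0.031629 = -3.880081
  θ̈ = (θ̇'−θ̇)/dt = (0.404283390−0.150678616)/0.031629 = 8.018109
  sinθ=0.156697, cosθ=0.987647
  F = (M+m)·ẍ + m·l·cosθ·θ̈ − m·l·sinθ·θ̇² = -7.071735 + 0.376690 − 0.000169 = -6.695214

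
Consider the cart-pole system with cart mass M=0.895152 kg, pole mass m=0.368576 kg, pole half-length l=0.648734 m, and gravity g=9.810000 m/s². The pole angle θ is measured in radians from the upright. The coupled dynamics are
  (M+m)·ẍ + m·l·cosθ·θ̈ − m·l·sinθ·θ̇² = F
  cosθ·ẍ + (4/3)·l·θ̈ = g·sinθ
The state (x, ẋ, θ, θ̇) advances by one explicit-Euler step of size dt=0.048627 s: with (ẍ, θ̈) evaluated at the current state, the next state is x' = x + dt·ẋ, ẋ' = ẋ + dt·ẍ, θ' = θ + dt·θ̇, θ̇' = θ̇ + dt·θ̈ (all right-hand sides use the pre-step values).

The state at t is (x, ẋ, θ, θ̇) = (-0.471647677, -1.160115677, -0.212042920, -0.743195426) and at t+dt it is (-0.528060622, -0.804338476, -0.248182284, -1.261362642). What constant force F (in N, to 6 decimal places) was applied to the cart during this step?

ẍ = (ẋ'−ẋ)/dt = (-0.804338476−-1.160115677)/0.048627 = 7.316454
θ̈ = (θ̇'−θ̇)/dt = (-1.261362642−-0.743195426)/0.048627 = -10.655957
sinθ=-0.210458, cosθ=0.977603
F = (M+m)·ẍ + m·l·cosθ·θ̈ − m·l·sinθ·θ̇² = 9.246008 + -2.490856 − -0.027795 = 6.782946

F = 6.782946 N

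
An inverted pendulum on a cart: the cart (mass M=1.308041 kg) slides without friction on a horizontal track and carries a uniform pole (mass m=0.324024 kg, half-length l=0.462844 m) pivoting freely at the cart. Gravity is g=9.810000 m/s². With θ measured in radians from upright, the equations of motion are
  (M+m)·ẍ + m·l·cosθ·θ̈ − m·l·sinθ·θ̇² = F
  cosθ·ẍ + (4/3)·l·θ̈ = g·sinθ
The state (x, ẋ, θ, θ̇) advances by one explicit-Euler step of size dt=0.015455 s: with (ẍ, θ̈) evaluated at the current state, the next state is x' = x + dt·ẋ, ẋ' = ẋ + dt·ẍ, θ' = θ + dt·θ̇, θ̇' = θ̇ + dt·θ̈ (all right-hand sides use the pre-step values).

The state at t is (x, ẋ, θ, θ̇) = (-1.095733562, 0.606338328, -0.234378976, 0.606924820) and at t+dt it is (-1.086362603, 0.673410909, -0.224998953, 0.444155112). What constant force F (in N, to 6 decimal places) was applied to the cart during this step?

ẍ = (ẋ'−ẋ)/dt = (0.673410909−0.606338328)/0.015455 = 4.339863
θ̈ = (θ̇'−θ̇)/dt = (0.444155112−0.606924820)/0.015455 = -10.531848
sinθ=-0.232239, cosθ=0.972659
F = (M+m)·ẍ + m·l·cosθ·θ̈ − m·l·sinθ·θ̇² = 7.082938 + -1.536303 − -0.012830 = 5.559465

F = 5.559465 N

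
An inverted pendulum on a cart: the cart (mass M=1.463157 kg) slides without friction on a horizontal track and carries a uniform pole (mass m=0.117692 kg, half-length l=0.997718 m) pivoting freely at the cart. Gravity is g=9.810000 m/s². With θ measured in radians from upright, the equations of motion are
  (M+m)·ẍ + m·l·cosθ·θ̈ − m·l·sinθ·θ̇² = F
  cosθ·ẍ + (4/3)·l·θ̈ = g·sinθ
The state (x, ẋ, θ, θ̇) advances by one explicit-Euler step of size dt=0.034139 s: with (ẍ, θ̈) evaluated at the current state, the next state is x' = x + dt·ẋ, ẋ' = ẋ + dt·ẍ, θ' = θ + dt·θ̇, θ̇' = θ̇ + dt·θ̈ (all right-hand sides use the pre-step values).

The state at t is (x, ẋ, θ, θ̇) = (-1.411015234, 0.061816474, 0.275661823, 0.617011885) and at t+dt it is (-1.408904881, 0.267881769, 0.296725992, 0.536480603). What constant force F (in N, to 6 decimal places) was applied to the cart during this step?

F = 9.263408 N

ẍ = (ẋ'−ẋ)/dt = (0.267881769−0.061816474)/0.034139 = 6.036067
θ̈ = (θ̇'−θ̇)/dt = (0.536480603−0.617011885)/0.034139 = -2.358923
sinθ=0.272184, cosθ=0.962245
F = (M+m)·ẍ + m·l·cosθ·θ̈ − m·l·sinθ·θ̇² = 9.542111 + -0.266535 − 0.012168 = 9.263408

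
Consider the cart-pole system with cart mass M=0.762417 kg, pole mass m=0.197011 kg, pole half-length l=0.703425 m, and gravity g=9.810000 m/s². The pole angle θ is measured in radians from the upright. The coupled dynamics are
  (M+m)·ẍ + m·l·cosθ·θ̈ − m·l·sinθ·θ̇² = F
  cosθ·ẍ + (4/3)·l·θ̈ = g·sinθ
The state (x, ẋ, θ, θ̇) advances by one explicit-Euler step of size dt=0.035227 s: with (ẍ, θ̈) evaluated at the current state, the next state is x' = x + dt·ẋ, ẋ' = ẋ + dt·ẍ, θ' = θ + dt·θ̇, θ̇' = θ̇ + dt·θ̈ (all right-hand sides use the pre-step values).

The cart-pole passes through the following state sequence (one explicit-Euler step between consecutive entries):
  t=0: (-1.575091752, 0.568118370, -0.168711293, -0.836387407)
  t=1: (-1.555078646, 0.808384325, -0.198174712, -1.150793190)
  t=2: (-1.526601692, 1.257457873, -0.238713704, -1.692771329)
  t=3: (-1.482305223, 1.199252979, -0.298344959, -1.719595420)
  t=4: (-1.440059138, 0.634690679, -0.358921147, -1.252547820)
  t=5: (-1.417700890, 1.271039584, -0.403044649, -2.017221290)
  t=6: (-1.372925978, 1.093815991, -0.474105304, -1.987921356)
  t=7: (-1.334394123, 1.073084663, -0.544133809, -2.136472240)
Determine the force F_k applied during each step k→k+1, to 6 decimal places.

F_0 = 5.340756 N
F_1 = 10.176512 N
F_2 = -1.593881 N
F_3 = -13.499541 N
F_4 = 14.591188 N
F_5 = -4.499579 N
F_6 = -0.834541 N

step 0→1:
  ẍ = (ẋ'−ẋ)/dt = (0.808384325−0.568118370)/0.035227 = 6.820506
  θ̈ = (θ̇'−θ̇)/dt = (-1.150793190−-0.836387407)/0.035227 = -8.925136
  sinθ=-0.167912, cosθ=0.985802
  F = (M+m)·ẍ + m·l·cosθ·θ̈ − m·l·sinθ·θ̇² = 6.543784 + -1.219306 − -0.016278 = 5.340756
step 1→2:
  ẍ = (ẋ'−ẋ)/dt = (1.257457873−0.808384325)/0.035227 = 12.747993
  θ̈ = (θ̇'−θ̇)/dt = (-1.692771329−-1.150793190)/0.035227 = -15.385305
  sinθ=-0.196880, cosθ=0.980428
  F = (M+m)·ẍ + m·l·cosθ·θ̈ − m·l·sinθ·θ̇² = 12.230781 + -2.090402 − -0.036133 = 10.176512
step 2→3:
  ẍ = (ẋ'−ẋ)/dt = (1.199252979−1.257457873)/0.035227 = -1.652281
  θ̈ = (θ̇'−θ̇)/dt = (-1.719595420−-1.692771329)/0.035227 = -0.761464
  sinθ=-0.236453, cosθ=0.971643
  F = (M+m)·ẍ + m·l·cosθ·θ̈ − m·l·sinθ·θ̇² = -1.585244 + -0.102533 − -0.093897 = -1.593881
step 3→4:
  ẍ = (ẋ'−ẋ)/dt = (0.634690679−1.199252979)/0.035227 = -16.026409
  θ̈ = (θ̇'−θ̇)/dt = (-1.252547820−-1.719595420)/0.035227 = 13.258228
  sinθ=-0.293939, cosθ=0.955824
  F = (M+m)·ẍ + m·l·cosθ·θ̈ − m·l·sinθ·θ̇² = -15.376185 + 1.756191 − -0.120453 = -13.499541
step 4→5:
  ẍ = (ẋ'−ẋ)/dt = (1.271039584−0.634690679)/0.035227 = 18.064238
  θ̈ = (θ̇'−θ̇)/dt = (-2.017221290−-1.252547820)/0.035227 = -21.707028
  sinθ=-0.351264, cosθ=0.936276
  F = (M+m)·ẍ + m·l·cosθ·θ̈ − m·l·sinθ·θ̇² = 17.331336 + -2.816519 − -0.076371 = 14.591188
step 5→6:
  ẍ = (ẋ'−ẋ)/dt = (1.093815991−1.271039584)/0.035227 = -5.030902
  θ̈ = (θ̇'−θ̇)/dt = (-1.987921356−-2.017221290)/0.035227 = 0.831747
  sinθ=-0.392221, cosθ=0.919871
  F = (M+m)·ẍ + m·l·cosθ·θ̈ − m·l·sinθ·θ̇² = -4.826788 + 0.106029 − -0.221180 = -4.499579
step 6→7:
  ẍ = (ẋ'−ẋ)/dt = (1.073084663−1.093815991)/0.035227 = -0.588507
  θ̈ = (θ̇'−θ̇)/dt = (-2.136472240−-1.987921356)/0.035227 = -4.216961
  sinθ=-0.456543, cosθ=0.889702
  F = (M+m)·ẍ + m·l·cosθ·θ̈ − m·l·sinθ·θ̇² = -0.564630 + -0.519939 − -0.250028 = -0.834541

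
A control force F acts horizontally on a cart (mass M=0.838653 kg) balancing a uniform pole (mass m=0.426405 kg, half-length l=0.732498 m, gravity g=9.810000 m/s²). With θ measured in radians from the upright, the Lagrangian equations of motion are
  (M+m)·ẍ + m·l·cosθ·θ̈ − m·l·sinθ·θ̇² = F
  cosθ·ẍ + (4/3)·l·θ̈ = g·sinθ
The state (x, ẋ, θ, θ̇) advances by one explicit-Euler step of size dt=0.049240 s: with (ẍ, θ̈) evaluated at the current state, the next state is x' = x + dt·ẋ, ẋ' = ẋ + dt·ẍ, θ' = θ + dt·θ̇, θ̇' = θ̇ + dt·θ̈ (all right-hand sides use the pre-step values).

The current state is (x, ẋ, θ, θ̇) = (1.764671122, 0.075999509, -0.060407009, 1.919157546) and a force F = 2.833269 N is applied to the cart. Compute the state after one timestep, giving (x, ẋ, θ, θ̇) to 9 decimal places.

sinθ=-0.060370278, cosθ=0.998176051
temp = (F + m·l·θ̇²·sinθ)/(M+m) = (2.833269 + -0.069450146)/1.265058 = 2.184736869
θ̈ = (g·sinθ − cosθ·temp)/(l·(4/3 − m·cos²θ/(M+m))) = -3.795149385
ẍ = temp − m·l·θ̈·cosθ/(M+m) = 3.120044151
Euler: x'=1.764671122+0.049240·0.075999509=1.768413338, ẋ'=0.075999509+0.049240·3.120044151=0.229630483
       θ'=-0.060407009+0.049240·1.919157546=0.034092309, θ̇'=1.919157546+0.049240·-3.795149385=1.732284390

(1.768413338, 0.229630483, 0.034092309, 1.732284390)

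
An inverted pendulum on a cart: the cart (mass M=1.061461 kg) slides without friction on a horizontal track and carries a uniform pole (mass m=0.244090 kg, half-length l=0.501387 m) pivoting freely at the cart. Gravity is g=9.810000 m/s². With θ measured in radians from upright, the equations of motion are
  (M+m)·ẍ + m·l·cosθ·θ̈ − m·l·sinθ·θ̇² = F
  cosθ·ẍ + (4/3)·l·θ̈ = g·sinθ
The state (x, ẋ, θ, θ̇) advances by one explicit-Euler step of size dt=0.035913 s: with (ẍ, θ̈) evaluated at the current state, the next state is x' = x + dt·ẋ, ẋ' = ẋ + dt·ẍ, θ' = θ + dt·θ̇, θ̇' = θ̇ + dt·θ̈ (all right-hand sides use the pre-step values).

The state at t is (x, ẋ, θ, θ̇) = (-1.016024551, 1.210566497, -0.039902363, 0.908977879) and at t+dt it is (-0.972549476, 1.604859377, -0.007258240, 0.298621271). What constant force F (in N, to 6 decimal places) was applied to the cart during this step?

F = 12.259521 N

ẍ = (ẋ'−ẋ)/dt = (1.604859377−1.210566497)/0.035913 = 10.979113
θ̈ = (θ̇'−θ̇)/dt = (0.298621271−0.908977879)/0.035913 = -16.995422
sinθ=-0.039892, cosθ=0.999204
F = (M+m)·ẍ + m·l·cosθ·θ̈ − m·l·sinθ·θ̇² = 14.333792 + -2.078305 − -0.004034 = 12.259521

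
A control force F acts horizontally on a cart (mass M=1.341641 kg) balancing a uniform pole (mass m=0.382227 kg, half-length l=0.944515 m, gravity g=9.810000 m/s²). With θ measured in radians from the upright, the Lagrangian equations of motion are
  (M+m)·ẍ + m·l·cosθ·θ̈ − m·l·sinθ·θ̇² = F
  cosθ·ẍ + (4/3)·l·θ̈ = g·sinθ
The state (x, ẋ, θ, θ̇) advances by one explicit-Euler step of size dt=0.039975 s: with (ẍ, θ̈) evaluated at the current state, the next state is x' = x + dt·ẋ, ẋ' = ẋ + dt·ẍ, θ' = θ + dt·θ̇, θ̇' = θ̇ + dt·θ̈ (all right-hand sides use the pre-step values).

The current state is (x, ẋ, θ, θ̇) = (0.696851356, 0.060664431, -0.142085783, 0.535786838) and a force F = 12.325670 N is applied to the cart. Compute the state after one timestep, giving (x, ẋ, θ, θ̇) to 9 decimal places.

(0.699276417, 0.412646364, -0.120667704, 0.215013273)

sinθ=-0.141608185, cosθ=0.989922786
temp = (F + m·l·θ̇²·sinθ)/(M+m) = (12.325670 + -0.014675830)/1.723868 = 7.141494691
θ̈ = (g·sinθ − cosθ·temp)/(l·(4/3 − m·cos²θ/(M+m))) = -8.024354346
ẍ = temp − m·l·θ̈·cosθ/(M+m) = 8.805051486
Euler: x'=0.696851356+0.039975·0.060664431=0.699276417, ẋ'=0.060664431+0.039975·8.805051486=0.412646364
       θ'=-0.142085783+0.039975·0.535786838=-0.120667704, θ̇'=0.535786838+0.039975·-8.024354346=0.215013273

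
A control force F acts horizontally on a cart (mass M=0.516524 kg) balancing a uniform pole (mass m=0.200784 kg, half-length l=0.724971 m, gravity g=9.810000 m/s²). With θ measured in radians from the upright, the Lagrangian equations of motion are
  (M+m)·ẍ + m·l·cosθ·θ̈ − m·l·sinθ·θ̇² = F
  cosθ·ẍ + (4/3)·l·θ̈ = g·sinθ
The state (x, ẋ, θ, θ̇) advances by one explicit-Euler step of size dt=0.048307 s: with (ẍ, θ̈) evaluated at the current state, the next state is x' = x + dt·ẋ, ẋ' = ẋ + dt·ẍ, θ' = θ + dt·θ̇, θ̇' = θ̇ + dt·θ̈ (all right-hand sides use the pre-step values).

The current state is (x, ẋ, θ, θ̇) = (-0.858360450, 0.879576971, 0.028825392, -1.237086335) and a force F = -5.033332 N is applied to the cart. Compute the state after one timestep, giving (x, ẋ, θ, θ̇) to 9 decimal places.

(-0.815870725, 0.447552541, -0.030934538, -0.776202543)

sinθ=0.028821400, cosθ=0.999584577
temp = (F + m·l·θ̇²·sinθ)/(M+m) = (-5.033332 + 0.006420441)/0.717308 = -7.008023833
θ̈ = (g·sinθ − cosθ·temp)/(l·(4/3 − m·cos²θ/(M+m))) = 9.540724790
ẍ = temp − m·l·θ̈·cosθ/(M+m) = -8.943309040
Euler: x'=-0.858360450+0.048307·0.879576971=-0.815870725, ẋ'=0.879576971+0.048307·-8.943309040=0.447552541
       θ'=0.028825392+0.048307·-1.237086335=-0.030934538, θ̇'=-1.237086335+0.048307·9.540724790=-0.776202543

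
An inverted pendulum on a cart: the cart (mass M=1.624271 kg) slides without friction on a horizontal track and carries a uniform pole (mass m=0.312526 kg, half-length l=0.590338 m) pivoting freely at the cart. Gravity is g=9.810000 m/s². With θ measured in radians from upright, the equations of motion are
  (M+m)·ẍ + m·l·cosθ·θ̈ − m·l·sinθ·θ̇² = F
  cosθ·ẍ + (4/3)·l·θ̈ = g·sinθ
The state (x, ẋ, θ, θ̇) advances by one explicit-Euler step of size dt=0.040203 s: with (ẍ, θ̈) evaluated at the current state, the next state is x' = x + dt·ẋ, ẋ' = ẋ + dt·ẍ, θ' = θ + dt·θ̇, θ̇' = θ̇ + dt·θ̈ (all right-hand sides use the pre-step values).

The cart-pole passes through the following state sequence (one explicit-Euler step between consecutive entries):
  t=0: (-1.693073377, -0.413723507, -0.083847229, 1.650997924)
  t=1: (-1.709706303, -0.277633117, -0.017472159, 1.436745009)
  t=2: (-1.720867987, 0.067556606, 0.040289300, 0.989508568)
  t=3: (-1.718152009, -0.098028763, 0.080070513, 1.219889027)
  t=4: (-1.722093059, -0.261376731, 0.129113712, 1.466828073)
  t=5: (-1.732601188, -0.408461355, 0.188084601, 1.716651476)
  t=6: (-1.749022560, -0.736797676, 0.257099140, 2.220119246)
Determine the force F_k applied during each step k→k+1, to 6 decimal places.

step 0→1:
  ẍ = (ẋ'−ẋ)/dt = (-0.277633117−-0.413723507)/0.040203 = 3.385080
  θ̈ = (θ̇'−θ̇)/dt = (1.436745009−1.650997924)/0.040203 = -5.329277
  sinθ=-0.083749, cosθ=0.996487
  F = (M+m)·ẍ + m·l·cosθ·θ̈ − m·l·sinθ·θ̇² = 6.556214 + -0.979776 − -0.042117 = 5.618555
step 1→2:
  ẍ = (ẋ'−ẋ)/dt = (0.067556606−-0.277633117)/0.040203 = 8.586168
  θ̈ = (θ̇'−θ̇)/dt = (0.989508568−1.436745009)/0.040203 = -11.124454
  sinθ=-0.017471, cosθ=0.999847
  F = (M+m)·ẍ + m·l·cosθ·θ̈ − m·l·sinθ·θ̇² = 16.629665 + -2.052104 − -0.006654 = 14.584215
step 2→3:
  ẍ = (ẋ'−ẋ)/dt = (-0.098028763−0.067556606)/0.040203 = -4.118732
  θ̈ = (θ̇'−θ̇)/dt = (1.219889027−0.989508568)/0.040203 = 5.730430
  sinθ=0.040278, cosθ=0.999188
  F = (M+m)·ẍ + m·l·cosθ·θ̈ − m·l·sinθ·θ̇² = -7.977147 + 1.056383 − 0.007276 = -6.928040
step 3→4:
  ẍ = (ẋ'−ẋ)/dt = (-0.261376731−-0.098028763)/0.040203 = -4.063079
  θ̈ = (θ̇'−θ̇)/dt = (1.466828073−1.219889027)/0.040203 = 6.142304
  sinθ=0.079985, cosθ=0.996796
  F = (M+m)·ẍ + m·l·cosθ·θ̈ − m·l·sinθ·θ̇² = -7.869359 + 1.129600 − 0.021960 = -6.761720
step 4→5:
  ẍ = (ẋ'−ẋ)/dt = (-0.408461355−-0.261376731)/0.040203 = -3.658548
  θ̈ = (θ̇'−θ̇)/dt = (1.716651476−1.466828073)/0.040203 = 6.214049
  sinθ=0.128755, cosθ=0.991676
  F = (M+m)·ẍ + m·l·cosθ·θ̈ − m·l·sinθ·θ̇² = -7.085866 + 1.136924 − 0.051111 = -6.000052
step 5→6:
  ẍ = (ẋ'−ẋ)/dt = (-0.736797676−-0.408461355)/0.040203 = -8.166961
  θ̈ = (θ̇'−θ̇)/dt = (2.220119246−1.716651476)/0.040203 = 12.523139
  sinθ=0.186978, cosθ=0.982364
  F = (M+m)·ẍ + m·l·cosθ·θ̈ − m·l·sinθ·θ̇² = -15.817745 + 2.269722 − 0.101658 = -13.649681

F_0 = 5.618555 N
F_1 = 14.584215 N
F_2 = -6.928040 N
F_3 = -6.761720 N
F_4 = -6.000052 N
F_5 = -13.649681 N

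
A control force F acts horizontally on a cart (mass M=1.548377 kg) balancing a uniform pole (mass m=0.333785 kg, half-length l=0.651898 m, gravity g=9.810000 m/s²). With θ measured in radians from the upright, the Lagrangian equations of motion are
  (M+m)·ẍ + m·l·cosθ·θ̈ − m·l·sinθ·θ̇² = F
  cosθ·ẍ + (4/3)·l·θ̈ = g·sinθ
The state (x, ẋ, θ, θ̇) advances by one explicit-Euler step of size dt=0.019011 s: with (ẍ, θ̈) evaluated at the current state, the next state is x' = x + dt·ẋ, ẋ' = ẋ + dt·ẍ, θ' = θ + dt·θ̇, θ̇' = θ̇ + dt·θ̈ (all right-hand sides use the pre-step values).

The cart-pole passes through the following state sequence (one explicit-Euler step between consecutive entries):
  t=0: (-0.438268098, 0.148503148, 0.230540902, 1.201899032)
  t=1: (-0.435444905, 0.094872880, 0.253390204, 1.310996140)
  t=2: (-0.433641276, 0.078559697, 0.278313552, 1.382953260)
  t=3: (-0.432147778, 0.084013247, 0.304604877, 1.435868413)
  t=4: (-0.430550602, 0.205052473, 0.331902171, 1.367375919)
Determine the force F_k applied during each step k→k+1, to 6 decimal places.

F_0 = -4.165774 N
F_1 = -0.911521 N
F_2 = 1.007933 N
F_3 = 11.100946 N

step 0→1:
  ẍ = (ẋ'−ẋ)/dt = (0.094872880−0.148503148)/0.019011 = -2.821012
  θ̈ = (θ̇'−θ̇)/dt = (1.310996140−1.201899032)/0.019011 = 5.738631
  sinθ=0.228504, cosθ=0.973543
  F = (M+m)·ẍ + m·l·cosθ·θ̈ − m·l·sinθ·θ̇² = -5.309602 + 1.215654 − 0.071825 = -4.165774
step 1→2:
  ẍ = (ẋ'−ẋ)/dt = (0.078559697−0.094872880)/0.019011 = -0.858092
  θ̈ = (θ̇'−θ̇)/dt = (1.382953260−1.310996140)/0.019011 = 3.785026
  sinθ=0.250687, cosθ=0.968068
  F = (M+m)·ẍ + m·l·cosθ·θ̈ − m·l·sinθ·θ̇² = -1.615068 + 0.797299 − 0.093752 = -0.911521
step 2→3:
  ẍ = (ẋ'−ẋ)/dt = (0.084013247−0.078559697)/0.019011 = 0.286863
  θ̈ = (θ̇'−θ̇)/dt = (1.435868413−1.382953260)/0.019011 = 2.783397
  sinθ=0.274734, cosθ=0.961520
  F = (M+m)·ẍ + m·l·cosθ·θ̈ − m·l·sinθ·θ̇² = 0.539922 + 0.582344 − 0.114334 = 1.007933
step 3→4:
  ẍ = (ẋ'−ẋ)/dt = (0.205052473−0.084013247)/0.019011 = 6.366800
  θ̈ = (θ̇'−θ̇)/dt = (1.367375919−1.435868413)/0.019011 = -3.602782
  sinθ=0.299916, cosθ=0.953966
  F = (M+m)·ẍ + m·l·cosθ·θ̈ − m·l·sinθ·θ̇² = 11.983348 + -0.747855 − 0.134548 = 11.100946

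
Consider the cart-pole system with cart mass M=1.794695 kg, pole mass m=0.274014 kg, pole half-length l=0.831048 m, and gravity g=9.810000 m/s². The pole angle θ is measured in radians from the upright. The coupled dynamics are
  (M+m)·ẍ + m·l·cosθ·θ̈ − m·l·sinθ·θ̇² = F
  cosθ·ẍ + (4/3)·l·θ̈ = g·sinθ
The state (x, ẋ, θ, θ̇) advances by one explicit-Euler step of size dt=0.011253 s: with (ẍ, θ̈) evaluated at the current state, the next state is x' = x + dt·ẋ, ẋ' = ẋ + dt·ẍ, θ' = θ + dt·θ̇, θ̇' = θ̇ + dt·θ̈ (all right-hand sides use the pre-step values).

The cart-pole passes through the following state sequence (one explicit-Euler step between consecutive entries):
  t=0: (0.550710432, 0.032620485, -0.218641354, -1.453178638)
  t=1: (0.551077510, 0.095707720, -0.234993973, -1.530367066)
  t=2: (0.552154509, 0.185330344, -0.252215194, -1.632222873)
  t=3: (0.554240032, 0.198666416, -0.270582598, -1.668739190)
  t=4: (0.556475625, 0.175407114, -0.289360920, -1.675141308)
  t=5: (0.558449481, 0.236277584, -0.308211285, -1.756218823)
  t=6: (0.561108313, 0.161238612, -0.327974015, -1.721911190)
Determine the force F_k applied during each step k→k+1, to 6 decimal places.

F_0 = 10.177204 N
F_1 = 14.595530 N
F_2 = 1.887474 N
F_3 = -4.231246 N
F_4 = 9.800033 N
F_5 = -12.920275 N

step 0→1:
  ẍ = (ẋ'−ẋ)/dt = (0.095707720−0.032620485)/0.011253 = 5.606259
  θ̈ = (θ̇'−θ̇)/dt = (-1.530367066−-1.453178638)/0.011253 = -6.859364
  sinθ=-0.216904, cosθ=0.976193
  F = (M+m)·ẍ + m·l·cosθ·θ̈ − m·l·sinθ·θ̇² = 11.597719 + -1.524820 − -0.104305 = 10.177204
step 1→2:
  ẍ = (ẋ'−ẋ)/dt = (0.185330344−0.095707720)/0.011253 = 7.964332
  θ̈ = (θ̇'−θ̇)/dt = (-1.632222873−-1.530367066)/0.011253 = -9.051436
  sinθ=-0.232837, cosθ=0.972516
  F = (M+m)·ẍ + m·l·cosθ·θ̈ − m·l·sinθ·θ̇² = 16.475885 + -2.004532 − -0.124177 = 14.595530
step 2→3:
  ẍ = (ẋ'−ẋ)/dt = (0.198666416−0.185330344)/0.011253 = 1.185113
  θ̈ = (θ̇'−θ̇)/dt = (-1.668739190−-1.632222873)/0.011253 = -3.245029
  sinθ=-0.249550, cosθ=0.968362
  F = (M+m)·ẍ + m·l·cosθ·θ̈ − m·l·sinθ·θ̇² = 2.451653 + -0.715575 − -0.151396 = 1.887474
step 3→4:
  ẍ = (ẋ'−ẋ)/dt = (0.175407114−0.198666416)/0.011253 = -2.066942
  θ̈ = (θ̇'−θ̇)/dt = (-1.675141308−-1.668739190)/0.011253 = -0.568925
  sinθ=-0.267293, cosθ=0.963615
  F = (M+m)·ẍ + m·l·cosθ·θ̈ − m·l·sinθ·θ̇² = -4.275902 + -0.124841 − -0.169497 = -4.231246
step 4→5:
  ẍ = (ẋ'−ẋ)/dt = (0.236277584−0.175407114)/0.011253 = 5.409266
  θ̈ = (θ̇'−θ̇)/dt = (-1.756218823−-1.675141308)/0.011253 = -7.204969
  sinθ=-0.285340, cosθ=0.958426
  F = (M+m)·ẍ + m·l·cosθ·θ̈ − m·l·sinθ·θ̇² = 11.190197 + -1.572497 − -0.182332 = 9.800033
step 5→6:
  ẍ = (ẋ'−ẋ)/dt = (0.161238612−0.236277584)/0.011253 = -6.668353
  θ̈ = (θ̇'−θ̇)/dt = (-1.721911190−-1.756218823)/0.011253 = 3.048754
  sinθ=-0.303355, cosθ=0.952878
  F = (M+m)·ẍ + m·l·cosθ·θ̈ − m·l·sinθ·θ̇² = -13.794881 + 0.661544 − -0.213062 = -12.920275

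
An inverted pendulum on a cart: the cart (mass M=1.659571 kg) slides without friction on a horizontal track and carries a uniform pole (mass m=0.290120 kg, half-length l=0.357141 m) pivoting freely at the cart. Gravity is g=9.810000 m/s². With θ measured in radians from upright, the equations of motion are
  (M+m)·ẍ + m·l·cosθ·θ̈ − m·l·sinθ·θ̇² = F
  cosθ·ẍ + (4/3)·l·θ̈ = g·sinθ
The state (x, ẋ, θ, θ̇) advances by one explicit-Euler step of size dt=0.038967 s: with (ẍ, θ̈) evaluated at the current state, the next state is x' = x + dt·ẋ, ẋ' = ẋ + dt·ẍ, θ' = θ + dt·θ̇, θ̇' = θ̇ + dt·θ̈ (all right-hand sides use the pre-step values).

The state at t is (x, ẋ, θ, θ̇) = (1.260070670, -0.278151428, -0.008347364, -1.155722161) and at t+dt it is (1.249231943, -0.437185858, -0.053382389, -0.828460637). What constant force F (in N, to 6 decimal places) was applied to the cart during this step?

F = -7.085877 N

ẍ = (ẋ'−ẋ)/dt = (-0.437185858−-0.278151428)/0.038967 = -4.081259
θ̈ = (θ̇'−θ̇)/dt = (-0.828460637−-1.155722161)/0.038967 = 8.398427
sinθ=-0.008347, cosθ=0.999965
F = (M+m)·ẍ + m·l·cosθ·θ̈ − m·l·sinθ·θ̇² = -7.957194 + 0.870162 − -0.001155 = -7.085877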